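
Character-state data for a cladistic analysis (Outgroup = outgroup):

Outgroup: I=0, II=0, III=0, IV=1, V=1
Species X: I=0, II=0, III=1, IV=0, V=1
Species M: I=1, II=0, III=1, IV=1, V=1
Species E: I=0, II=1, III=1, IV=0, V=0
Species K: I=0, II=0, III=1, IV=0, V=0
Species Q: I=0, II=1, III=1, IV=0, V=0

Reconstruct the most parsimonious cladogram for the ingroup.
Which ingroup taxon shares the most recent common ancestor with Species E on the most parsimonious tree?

Character polarity is set by the outgroup: the derived state is whichever differs from the outgroup's state, so for IV, V the derived state is '0', and for the remaining characters it is '1'.
I (derived state '1') is unique to Species M (autapomorphy; uninformative for grouping).
II: derived state '1' in Species E and Species Q only — synapomorphy for {Species E, Species Q}.
III (derived state '1') is shared by all ingroup taxa — unites the whole ingroup.
IV: derived state '0' in Species E, Species K, Species Q, and Species X only — synapomorphy for {Species E, Species K, Species Q, Species X}.
V (derived state '0') is shared by Species E, Species K, and Species Q — a synapomorphy uniting that clade.
Most parsimonious ingroup topology: ((Species X,((Species E,Species Q),Species K)),Species M).
Species E and Species Q form a cherry on this tree, so they are sister taxa.

Species Q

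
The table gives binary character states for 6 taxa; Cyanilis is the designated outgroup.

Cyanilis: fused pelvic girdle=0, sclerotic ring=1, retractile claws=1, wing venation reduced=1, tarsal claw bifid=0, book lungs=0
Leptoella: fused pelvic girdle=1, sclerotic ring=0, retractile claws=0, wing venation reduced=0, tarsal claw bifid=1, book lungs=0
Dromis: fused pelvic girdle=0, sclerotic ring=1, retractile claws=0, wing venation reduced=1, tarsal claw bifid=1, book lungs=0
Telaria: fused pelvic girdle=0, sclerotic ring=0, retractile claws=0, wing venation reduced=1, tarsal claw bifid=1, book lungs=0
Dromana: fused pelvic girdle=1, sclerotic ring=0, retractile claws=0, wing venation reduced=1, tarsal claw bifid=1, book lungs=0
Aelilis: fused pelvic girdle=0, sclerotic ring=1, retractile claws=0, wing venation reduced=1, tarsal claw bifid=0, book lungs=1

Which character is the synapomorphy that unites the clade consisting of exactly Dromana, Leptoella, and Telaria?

Character polarity is set by the outgroup: the derived state is whichever differs from the outgroup's state, so for sclerotic ring, retractile claws, wing venation reduced the derived state is '0', and for the remaining characters it is '1'.
fused pelvic girdle (derived state '1') is shared by Dromana and Leptoella — a synapomorphy uniting that clade.
sclerotic ring (derived state '0') is shared by Dromana, Leptoella, and Telaria — a synapomorphy uniting that clade.
retractile claws (derived state '0') is shared by all ingroup taxa — unites the whole ingroup.
wing venation reduced: derived state '0' in Leptoella only — an autapomorphy, so it tells us nothing about relationships among taxa.
Only Dromana, Dromis, Leptoella, and Telaria show the derived state '1' for tarsal claw bifid, supporting them as a clade.
book lungs (derived state '1') is unique to Aelilis (autapomorphy; uninformative for grouping).
Most parsimonious ingroup topology: ((((Leptoella,Dromana),Telaria),Dromis),Aelilis).
The clade {Dromana, Leptoella, Telaria} is supported by sclerotic ring: its derived state '0' occurs in exactly those taxa and in no other taxon (including the outgroup).

sclerotic ring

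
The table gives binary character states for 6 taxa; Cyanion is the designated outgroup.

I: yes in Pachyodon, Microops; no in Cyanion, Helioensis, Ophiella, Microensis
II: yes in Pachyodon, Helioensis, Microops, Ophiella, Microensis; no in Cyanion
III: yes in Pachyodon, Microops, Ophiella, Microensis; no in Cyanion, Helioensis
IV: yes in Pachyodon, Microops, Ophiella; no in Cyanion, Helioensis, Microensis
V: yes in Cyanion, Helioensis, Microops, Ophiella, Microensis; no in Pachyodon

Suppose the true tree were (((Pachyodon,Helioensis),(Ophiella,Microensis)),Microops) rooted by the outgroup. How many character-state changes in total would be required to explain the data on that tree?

9

Map each character onto (((Pachyodon,Helioensis),(Ophiella,Microensis)),Microops) (rooted by Cyanion) and count the minimum state changes it requires (Fitch parsimony):
I: 2; II: 1; III: 2; IV: 3; V: 1.
Total tree length = 9.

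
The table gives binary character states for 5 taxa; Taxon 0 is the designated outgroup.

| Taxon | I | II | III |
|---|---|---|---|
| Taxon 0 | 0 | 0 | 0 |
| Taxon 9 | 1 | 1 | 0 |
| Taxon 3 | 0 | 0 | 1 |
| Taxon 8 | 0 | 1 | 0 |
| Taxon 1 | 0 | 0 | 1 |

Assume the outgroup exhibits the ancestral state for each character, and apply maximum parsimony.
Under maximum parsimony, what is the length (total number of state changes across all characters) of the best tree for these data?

The outgroup has state '0' for every character, so '1' is the derived state throughout.
I (derived state '1') is unique to Taxon 9 (autapomorphy; uninformative for grouping).
II (derived state '1') is shared by Taxon 8 and Taxon 9 — a synapomorphy uniting that clade.
Only Taxon 1 and Taxon 3 show the derived state '1' for III, supporting them as a clade.
Most parsimonious ingroup topology: ((Taxon 9,Taxon 8),(Taxon 3,Taxon 1)).
Changes per character on this tree: I: 1; II: 1; III: 1.
Total = 3.

3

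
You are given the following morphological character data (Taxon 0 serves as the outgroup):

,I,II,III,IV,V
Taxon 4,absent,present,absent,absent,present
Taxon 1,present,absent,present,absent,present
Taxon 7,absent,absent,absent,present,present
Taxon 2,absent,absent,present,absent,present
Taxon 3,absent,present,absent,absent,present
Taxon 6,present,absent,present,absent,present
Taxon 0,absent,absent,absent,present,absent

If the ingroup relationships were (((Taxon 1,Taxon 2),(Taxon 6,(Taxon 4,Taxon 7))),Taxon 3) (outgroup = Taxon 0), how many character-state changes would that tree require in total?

9

Map each character onto (((Taxon 1,Taxon 2),(Taxon 6,(Taxon 4,Taxon 7))),Taxon 3) (rooted by Taxon 0) and count the minimum state changes it requires (Fitch parsimony):
I: 2; II: 2; III: 2; IV: 2; V: 1.
Total tree length = 9.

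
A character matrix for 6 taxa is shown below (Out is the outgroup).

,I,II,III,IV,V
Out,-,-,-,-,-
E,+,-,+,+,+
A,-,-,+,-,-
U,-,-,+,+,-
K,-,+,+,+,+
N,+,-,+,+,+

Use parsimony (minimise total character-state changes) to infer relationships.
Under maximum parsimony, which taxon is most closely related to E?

N

The outgroup has state '-' for every character, so '+' is the derived state throughout.
I (derived state '+') is shared by E and N — a synapomorphy uniting that clade.
II (derived state '+') is unique to K (autapomorphy; uninformative for grouping).
III (derived state '+') is shared by all ingroup taxa — unites the whole ingroup.
IV: derived state '+' in E, K, N, and U only — synapomorphy for {E, K, N, U}.
V (derived state '+') is shared by E, K, and N — a synapomorphy uniting that clade.
Most parsimonious ingroup topology: ((((E,N),K),U),A).
E and N form a cherry on this tree, so they are sister taxa.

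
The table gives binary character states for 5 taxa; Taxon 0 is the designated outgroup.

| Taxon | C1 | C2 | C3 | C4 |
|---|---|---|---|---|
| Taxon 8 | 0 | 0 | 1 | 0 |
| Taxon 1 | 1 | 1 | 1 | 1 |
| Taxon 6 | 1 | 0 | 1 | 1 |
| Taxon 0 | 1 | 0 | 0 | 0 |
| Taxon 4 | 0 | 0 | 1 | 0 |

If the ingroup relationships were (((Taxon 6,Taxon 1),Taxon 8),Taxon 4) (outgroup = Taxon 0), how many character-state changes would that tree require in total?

Map each character onto (((Taxon 6,Taxon 1),Taxon 8),Taxon 4) (rooted by Taxon 0) and count the minimum state changes it requires (Fitch parsimony):
C1: 2; C2: 1; C3: 1; C4: 1.
Total tree length = 5.

5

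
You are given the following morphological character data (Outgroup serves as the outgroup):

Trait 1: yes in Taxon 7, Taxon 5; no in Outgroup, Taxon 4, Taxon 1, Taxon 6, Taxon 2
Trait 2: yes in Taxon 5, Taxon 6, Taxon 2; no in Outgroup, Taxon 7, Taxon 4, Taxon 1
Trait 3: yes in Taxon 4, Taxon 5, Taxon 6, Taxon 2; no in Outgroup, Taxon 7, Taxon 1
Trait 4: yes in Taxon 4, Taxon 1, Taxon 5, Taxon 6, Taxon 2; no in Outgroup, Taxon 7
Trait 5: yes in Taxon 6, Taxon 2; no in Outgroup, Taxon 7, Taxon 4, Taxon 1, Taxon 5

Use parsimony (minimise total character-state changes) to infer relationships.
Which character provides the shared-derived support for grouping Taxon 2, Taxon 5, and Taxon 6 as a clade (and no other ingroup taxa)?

The outgroup has state 'no' for every character, so 'yes' is the derived state throughout.
Trait 1 (state 'yes') occurs in Taxon 5 and Taxon 7 but conflicts with the nesting implied by the other characters — most parsimoniously interpreted as homoplasy.
Trait 2: derived state 'yes' in Taxon 2, Taxon 5, and Taxon 6 only — synapomorphy for {Taxon 2, Taxon 5, Taxon 6}.
Trait 3 (derived state 'yes') is shared by Taxon 2, Taxon 4, Taxon 5, and Taxon 6 — a synapomorphy uniting that clade.
Trait 4 (derived state 'yes') is shared by Taxon 1, Taxon 2, Taxon 4, Taxon 5, and Taxon 6 — a synapomorphy uniting that clade.
Trait 5 (derived state 'yes') is shared by Taxon 2 and Taxon 6 — a synapomorphy uniting that clade.
Most parsimonious ingroup topology: (Taxon 7,((Taxon 4,(Taxon 5,(Taxon 6,Taxon 2))),Taxon 1)).
The clade {Taxon 2, Taxon 5, Taxon 6} is supported by Trait 2: its derived state 'yes' occurs in exactly those taxa and in no other taxon (including the outgroup).

Trait 2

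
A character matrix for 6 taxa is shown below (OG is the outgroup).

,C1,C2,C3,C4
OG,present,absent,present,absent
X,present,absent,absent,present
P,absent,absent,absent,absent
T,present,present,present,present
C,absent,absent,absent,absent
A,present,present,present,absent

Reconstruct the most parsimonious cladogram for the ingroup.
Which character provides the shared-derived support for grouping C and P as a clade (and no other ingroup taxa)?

C1

Character polarity is set by the outgroup: the derived state is whichever differs from the outgroup's state, so for C1, C3 the derived state is 'absent', and for the remaining characters it is 'present'.
Only C and P show the derived state 'absent' for C1, supporting them as a clade.
C2: derived state 'present' in A and T only — synapomorphy for {A, T}.
Only C, P, and X show the derived state 'absent' for C3, supporting them as a clade.
C4 (state 'present') occurs in T and X but conflicts with the nesting implied by the other characters — most parsimoniously interpreted as homoplasy.
Most parsimonious ingroup topology: ((X,(P,C)),(T,A)).
The clade {C, P} is supported by C1: its derived state 'absent' occurs in exactly those taxa and in no other taxon (including the outgroup).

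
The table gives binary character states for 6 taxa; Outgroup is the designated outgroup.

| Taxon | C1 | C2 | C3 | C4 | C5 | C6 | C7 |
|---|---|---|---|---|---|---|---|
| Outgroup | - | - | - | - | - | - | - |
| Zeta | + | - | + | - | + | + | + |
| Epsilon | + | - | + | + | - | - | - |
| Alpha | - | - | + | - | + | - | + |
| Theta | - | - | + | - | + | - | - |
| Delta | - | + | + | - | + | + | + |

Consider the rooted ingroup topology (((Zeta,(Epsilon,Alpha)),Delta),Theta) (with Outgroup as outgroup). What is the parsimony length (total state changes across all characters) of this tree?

11

Map each character onto (((Zeta,(Epsilon,Alpha)),Delta),Theta) (rooted by Outgroup) and count the minimum state changes it requires (Fitch parsimony):
C1: 2; C2: 1; C3: 1; C4: 1; C5: 2; C6: 2; C7: 2.
Total tree length = 11.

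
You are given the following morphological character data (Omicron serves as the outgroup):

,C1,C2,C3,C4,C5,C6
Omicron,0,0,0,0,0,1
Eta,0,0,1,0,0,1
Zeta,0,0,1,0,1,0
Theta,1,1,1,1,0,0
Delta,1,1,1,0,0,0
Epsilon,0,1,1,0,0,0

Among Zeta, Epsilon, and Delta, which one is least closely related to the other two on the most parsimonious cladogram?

Zeta

Character polarity is set by the outgroup: the derived state is whichever differs from the outgroup's state, so for C6 the derived state is '0', and for the remaining characters it is '1'.
C1 (derived state '1') is shared by Delta and Theta — a synapomorphy uniting that clade.
Only Delta, Epsilon, and Theta show the derived state '1' for C2, supporting them as a clade.
C3 (derived state '1') is shared by all ingroup taxa — unites the whole ingroup.
C4 (derived state '1') is unique to Theta (autapomorphy; uninformative for grouping).
C5 (derived state '1') is unique to Zeta (autapomorphy; uninformative for grouping).
Only Delta, Epsilon, Theta, and Zeta show the derived state '0' for C6, supporting them as a clade.
Most parsimonious ingroup topology: (Eta,(Zeta,((Theta,Delta),Epsilon))).
Delta and Epsilon share a more recent common ancestor with each other than either does with Zeta, so Zeta is the least closely related of the three.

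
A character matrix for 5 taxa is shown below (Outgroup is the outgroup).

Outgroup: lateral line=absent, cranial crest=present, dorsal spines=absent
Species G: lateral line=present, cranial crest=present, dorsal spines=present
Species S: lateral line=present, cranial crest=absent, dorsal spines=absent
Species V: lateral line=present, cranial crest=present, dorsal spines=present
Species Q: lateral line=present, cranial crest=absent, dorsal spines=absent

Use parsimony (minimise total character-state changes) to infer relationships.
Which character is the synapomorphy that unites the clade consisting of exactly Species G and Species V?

dorsal spines

Character polarity is set by the outgroup: the derived state is whichever differs from the outgroup's state, so for cranial crest the derived state is 'absent', and for the remaining characters it is 'present'.
All ingroup taxa share the derived state 'present' for lateral line; it defines the ingroup but does not resolve relationships within it.
cranial crest: derived state 'absent' in Species Q and Species S only — synapomorphy for {Species Q, Species S}.
Only Species G and Species V show the derived state 'present' for dorsal spines, supporting them as a clade.
Most parsimonious ingroup topology: ((Species G,Species V),(Species S,Species Q)).
The clade {Species G, Species V} is supported by dorsal spines: its derived state 'present' occurs in exactly those taxa and in no other taxon (including the outgroup).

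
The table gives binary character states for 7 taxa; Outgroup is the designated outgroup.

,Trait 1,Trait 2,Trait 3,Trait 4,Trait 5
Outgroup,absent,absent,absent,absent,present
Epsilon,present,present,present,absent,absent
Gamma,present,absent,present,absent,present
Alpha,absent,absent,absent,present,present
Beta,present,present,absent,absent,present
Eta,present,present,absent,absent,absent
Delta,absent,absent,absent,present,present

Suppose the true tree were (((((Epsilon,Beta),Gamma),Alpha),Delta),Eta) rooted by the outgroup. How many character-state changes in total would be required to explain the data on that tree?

10

Map each character onto (((((Epsilon,Beta),Gamma),Alpha),Delta),Eta) (rooted by Outgroup) and count the minimum state changes it requires (Fitch parsimony):
Trait 1: 2; Trait 2: 2; Trait 3: 2; Trait 4: 2; Trait 5: 2.
Total tree length = 10.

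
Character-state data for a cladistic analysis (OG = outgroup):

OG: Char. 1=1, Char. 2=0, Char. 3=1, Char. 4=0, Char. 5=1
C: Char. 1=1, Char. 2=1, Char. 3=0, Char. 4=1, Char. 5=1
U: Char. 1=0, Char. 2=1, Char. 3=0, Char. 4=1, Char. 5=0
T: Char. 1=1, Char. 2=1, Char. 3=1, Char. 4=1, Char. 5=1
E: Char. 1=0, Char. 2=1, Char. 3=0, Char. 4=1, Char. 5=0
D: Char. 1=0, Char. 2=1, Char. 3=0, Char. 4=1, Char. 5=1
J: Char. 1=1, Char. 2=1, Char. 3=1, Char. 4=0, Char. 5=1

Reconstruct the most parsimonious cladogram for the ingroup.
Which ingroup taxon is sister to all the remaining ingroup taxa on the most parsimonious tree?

Character polarity is set by the outgroup: the derived state is whichever differs from the outgroup's state, so for Char. 1, Char. 3, Char. 5 the derived state is '0', and for the remaining characters it is '1'.
Char. 1 (derived state '0') is shared by D, E, and U — a synapomorphy uniting that clade.
All ingroup taxa share the derived state '1' for Char. 2; it defines the ingroup but does not resolve relationships within it.
Only C, D, E, and U show the derived state '0' for Char. 3, supporting them as a clade.
Only C, D, E, T, and U show the derived state '1' for Char. 4, supporting them as a clade.
Only E and U show the derived state '0' for Char. 5, supporting them as a clade.
Most parsimonious ingroup topology: (((C,((U,E),D)),T),J).
J is sister to the clade containing all other ingroup taxa, so it is the earliest-diverging (most basal) ingroup lineage.

J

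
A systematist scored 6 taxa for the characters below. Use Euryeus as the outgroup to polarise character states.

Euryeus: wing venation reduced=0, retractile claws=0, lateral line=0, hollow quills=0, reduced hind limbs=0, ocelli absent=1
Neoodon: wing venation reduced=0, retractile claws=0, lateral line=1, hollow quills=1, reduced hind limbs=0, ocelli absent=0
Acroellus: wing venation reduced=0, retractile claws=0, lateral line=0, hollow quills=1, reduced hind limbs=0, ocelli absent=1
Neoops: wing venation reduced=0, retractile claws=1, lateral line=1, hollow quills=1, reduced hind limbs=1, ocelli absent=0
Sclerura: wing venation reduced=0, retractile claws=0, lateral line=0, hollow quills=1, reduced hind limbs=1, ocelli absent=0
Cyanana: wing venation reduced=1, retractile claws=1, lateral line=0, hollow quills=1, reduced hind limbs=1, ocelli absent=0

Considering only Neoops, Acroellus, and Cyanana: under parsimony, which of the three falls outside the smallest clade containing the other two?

Character polarity is set by the outgroup: the derived state is whichever differs from the outgroup's state, so for ocelli absent the derived state is '0', and for the remaining characters it is '1'.
wing venation reduced: derived state '1' in Cyanana only — an autapomorphy, so it tells us nothing about relationships among taxa.
retractile claws: derived state '1' in Cyanana and Neoops only — synapomorphy for {Cyanana, Neoops}.
lateral line (state '1') occurs in Neoodon and Neoops but conflicts with the nesting implied by the other characters — most parsimoniously interpreted as homoplasy.
hollow quills (derived state '1') is shared by all ingroup taxa — unites the whole ingroup.
reduced hind limbs (derived state '1') is shared by Cyanana, Neoops, and Sclerura — a synapomorphy uniting that clade.
Only Cyanana, Neoodon, Neoops, and Sclerura show the derived state '0' for ocelli absent, supporting them as a clade.
Most parsimonious ingroup topology: ((((Neoops,Cyanana),Sclerura),Neoodon),Acroellus).
Cyanana and Neoops share a more recent common ancestor with each other than either does with Acroellus, so Acroellus is the least closely related of the three.

Acroellus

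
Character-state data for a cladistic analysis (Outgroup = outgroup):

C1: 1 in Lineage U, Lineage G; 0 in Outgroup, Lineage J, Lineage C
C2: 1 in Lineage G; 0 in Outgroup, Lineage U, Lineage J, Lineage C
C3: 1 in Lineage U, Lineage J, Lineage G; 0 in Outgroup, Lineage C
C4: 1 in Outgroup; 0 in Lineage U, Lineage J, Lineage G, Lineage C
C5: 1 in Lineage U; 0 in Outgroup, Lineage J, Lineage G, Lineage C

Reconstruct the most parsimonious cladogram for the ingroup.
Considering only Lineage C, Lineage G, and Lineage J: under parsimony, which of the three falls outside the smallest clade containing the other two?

Lineage C

Character polarity is set by the outgroup: the derived state is whichever differs from the outgroup's state, so for C4 the derived state is '0', and for the remaining characters it is '1'.
C1: derived state '1' in Lineage G and Lineage U only — synapomorphy for {Lineage G, Lineage U}.
C2 (derived state '1') is unique to Lineage G (autapomorphy; uninformative for grouping).
C3: derived state '1' in Lineage G, Lineage J, and Lineage U only — synapomorphy for {Lineage G, Lineage J, Lineage U}.
All ingroup taxa share the derived state '0' for C4; it defines the ingroup but does not resolve relationships within it.
C5: derived state '1' in Lineage U only — an autapomorphy, so it tells us nothing about relationships among taxa.
Most parsimonious ingroup topology: (((Lineage U,Lineage G),Lineage J),Lineage C).
Lineage G and Lineage J share a more recent common ancestor with each other than either does with Lineage C, so Lineage C is the least closely related of the three.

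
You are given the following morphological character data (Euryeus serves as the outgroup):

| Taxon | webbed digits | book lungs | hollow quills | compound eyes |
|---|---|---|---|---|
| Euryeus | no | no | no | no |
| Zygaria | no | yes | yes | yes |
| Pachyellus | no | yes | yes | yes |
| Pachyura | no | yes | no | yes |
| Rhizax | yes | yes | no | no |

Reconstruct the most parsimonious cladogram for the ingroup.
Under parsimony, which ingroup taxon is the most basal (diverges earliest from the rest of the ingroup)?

Rhizax

The outgroup has state 'no' for every character, so 'yes' is the derived state throughout.
webbed digits (derived state 'yes') is unique to Rhizax (autapomorphy; uninformative for grouping).
All ingroup taxa share the derived state 'yes' for book lungs; it defines the ingroup but does not resolve relationships within it.
hollow quills (derived state 'yes') is shared by Pachyellus and Zygaria — a synapomorphy uniting that clade.
Only Pachyellus, Pachyura, and Zygaria show the derived state 'yes' for compound eyes, supporting them as a clade.
Most parsimonious ingroup topology: (((Zygaria,Pachyellus),Pachyura),Rhizax).
Rhizax is sister to the clade containing all other ingroup taxa, so it is the earliest-diverging (most basal) ingroup lineage.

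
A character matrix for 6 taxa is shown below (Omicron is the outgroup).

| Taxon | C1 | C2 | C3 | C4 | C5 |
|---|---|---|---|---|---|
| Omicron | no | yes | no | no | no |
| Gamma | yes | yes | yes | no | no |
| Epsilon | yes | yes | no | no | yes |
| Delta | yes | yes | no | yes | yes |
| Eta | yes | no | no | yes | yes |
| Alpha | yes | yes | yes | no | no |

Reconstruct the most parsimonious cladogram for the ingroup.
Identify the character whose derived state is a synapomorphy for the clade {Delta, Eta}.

C4

Character polarity is set by the outgroup: the derived state is whichever differs from the outgroup's state, so for C2 the derived state is 'no', and for the remaining characters it is 'yes'.
All ingroup taxa share the derived state 'yes' for C1; it defines the ingroup but does not resolve relationships within it.
C2 (derived state 'no') is unique to Eta (autapomorphy; uninformative for grouping).
Only Alpha and Gamma show the derived state 'yes' for C3, supporting them as a clade.
Only Delta and Eta show the derived state 'yes' for C4, supporting them as a clade.
C5: derived state 'yes' in Delta, Epsilon, and Eta only — synapomorphy for {Delta, Epsilon, Eta}.
Most parsimonious ingroup topology: ((Gamma,Alpha),(Epsilon,(Delta,Eta))).
The clade {Delta, Eta} is supported by C4: its derived state 'yes' occurs in exactly those taxa and in no other taxon (including the outgroup).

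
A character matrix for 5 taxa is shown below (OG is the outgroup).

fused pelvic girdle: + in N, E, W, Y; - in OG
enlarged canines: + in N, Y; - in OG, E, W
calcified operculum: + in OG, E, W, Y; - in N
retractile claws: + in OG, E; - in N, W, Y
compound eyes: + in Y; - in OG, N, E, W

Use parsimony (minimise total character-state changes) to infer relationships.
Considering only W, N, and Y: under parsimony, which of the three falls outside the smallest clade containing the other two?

W

Character polarity is set by the outgroup: the derived state is whichever differs from the outgroup's state, so for calcified operculum, retractile claws the derived state is '-', and for the remaining characters it is '+'.
fused pelvic girdle (derived state '+') is shared by all ingroup taxa — unites the whole ingroup.
enlarged canines: derived state '+' in N and Y only — synapomorphy for {N, Y}.
calcified operculum: derived state '-' in N only — an autapomorphy, so it tells us nothing about relationships among taxa.
retractile claws: derived state '-' in N, W, and Y only — synapomorphy for {N, W, Y}.
compound eyes: derived state '+' in Y only — an autapomorphy, so it tells us nothing about relationships among taxa.
Most parsimonious ingroup topology: (((N,Y),W),E).
Y and N share a more recent common ancestor with each other than either does with W, so W is the least closely related of the three.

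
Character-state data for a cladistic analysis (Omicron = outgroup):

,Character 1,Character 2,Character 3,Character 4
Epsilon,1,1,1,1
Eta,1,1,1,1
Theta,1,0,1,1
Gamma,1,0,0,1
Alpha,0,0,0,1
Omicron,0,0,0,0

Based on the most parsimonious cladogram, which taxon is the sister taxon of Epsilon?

Eta

The outgroup has state '0' for every character, so '1' is the derived state throughout.
Character 1 (derived state '1') is shared by Epsilon, Eta, Gamma, and Theta — a synapomorphy uniting that clade.
Only Epsilon and Eta show the derived state '1' for Character 2, supporting them as a clade.
Character 3 (derived state '1') is shared by Epsilon, Eta, and Theta — a synapomorphy uniting that clade.
Character 4 (derived state '1') is shared by all ingroup taxa — unites the whole ingroup.
Most parsimonious ingroup topology: ((Gamma,((Eta,Epsilon),Theta)),Alpha).
Epsilon and Eta form a cherry on this tree, so they are sister taxa.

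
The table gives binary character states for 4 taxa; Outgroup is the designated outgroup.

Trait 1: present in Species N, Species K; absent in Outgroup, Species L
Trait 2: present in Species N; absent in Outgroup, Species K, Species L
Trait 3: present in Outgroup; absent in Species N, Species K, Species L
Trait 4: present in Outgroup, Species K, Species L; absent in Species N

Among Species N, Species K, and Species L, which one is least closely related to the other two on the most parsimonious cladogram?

Character polarity is set by the outgroup: the derived state is whichever differs from the outgroup's state, so for Trait 3, Trait 4 the derived state is 'absent', and for the remaining characters it is 'present'.
Only Species K and Species N show the derived state 'present' for Trait 1, supporting them as a clade.
Trait 2 (derived state 'present') is unique to Species N (autapomorphy; uninformative for grouping).
Trait 3 (derived state 'absent') is shared by all ingroup taxa — unites the whole ingroup.
Trait 4 (derived state 'absent') is unique to Species N (autapomorphy; uninformative for grouping).
Most parsimonious ingroup topology: ((Species N,Species K),Species L).
Species K and Species N share a more recent common ancestor with each other than either does with Species L, so Species L is the least closely related of the three.

Species L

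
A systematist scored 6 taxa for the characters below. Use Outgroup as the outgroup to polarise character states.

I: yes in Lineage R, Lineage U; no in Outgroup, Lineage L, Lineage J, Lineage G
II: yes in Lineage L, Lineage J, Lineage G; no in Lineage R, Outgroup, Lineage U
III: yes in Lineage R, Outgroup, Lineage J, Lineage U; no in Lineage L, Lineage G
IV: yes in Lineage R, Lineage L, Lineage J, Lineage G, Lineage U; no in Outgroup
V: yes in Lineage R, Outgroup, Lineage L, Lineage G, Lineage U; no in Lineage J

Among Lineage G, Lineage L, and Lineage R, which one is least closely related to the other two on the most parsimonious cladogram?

Character polarity is set by the outgroup: the derived state is whichever differs from the outgroup's state, so for III, V the derived state is 'no', and for the remaining characters it is 'yes'.
Only Lineage R and Lineage U show the derived state 'yes' for I, supporting them as a clade.
Only Lineage G, Lineage J, and Lineage L show the derived state 'yes' for II, supporting them as a clade.
III (derived state 'no') is shared by Lineage G and Lineage L — a synapomorphy uniting that clade.
All ingroup taxa share the derived state 'yes' for IV; it defines the ingroup but does not resolve relationships within it.
V: derived state 'no' in Lineage J only — an autapomorphy, so it tells us nothing about relationships among taxa.
Most parsimonious ingroup topology: ((Lineage R,Lineage U),(Lineage J,(Lineage G,Lineage L))).
Lineage L and Lineage G share a more recent common ancestor with each other than either does with Lineage R, so Lineage R is the least closely related of the three.

Lineage R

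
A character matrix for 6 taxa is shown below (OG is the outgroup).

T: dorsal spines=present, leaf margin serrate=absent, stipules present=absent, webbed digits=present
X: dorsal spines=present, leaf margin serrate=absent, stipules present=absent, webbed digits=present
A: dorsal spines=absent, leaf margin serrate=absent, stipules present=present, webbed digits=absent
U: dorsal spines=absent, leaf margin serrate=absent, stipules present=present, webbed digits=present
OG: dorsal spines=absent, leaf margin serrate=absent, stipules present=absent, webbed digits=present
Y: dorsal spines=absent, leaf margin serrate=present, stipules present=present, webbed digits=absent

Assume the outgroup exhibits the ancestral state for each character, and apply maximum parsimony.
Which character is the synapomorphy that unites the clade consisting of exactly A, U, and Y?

stipules present

Character polarity is set by the outgroup: the derived state is whichever differs from the outgroup's state, so for webbed digits the derived state is 'absent', and for the remaining characters it is 'present'.
Only T and X show the derived state 'present' for dorsal spines, supporting them as a clade.
leaf margin serrate: derived state 'present' in Y only — an autapomorphy, so it tells us nothing about relationships among taxa.
stipules present (derived state 'present') is shared by A, U, and Y — a synapomorphy uniting that clade.
webbed digits: derived state 'absent' in A and Y only — synapomorphy for {A, Y}.
Most parsimonious ingroup topology: (((Y,A),U),(X,T)).
The clade {A, U, Y} is supported by stipules present: its derived state 'present' occurs in exactly those taxa and in no other taxon (including the outgroup).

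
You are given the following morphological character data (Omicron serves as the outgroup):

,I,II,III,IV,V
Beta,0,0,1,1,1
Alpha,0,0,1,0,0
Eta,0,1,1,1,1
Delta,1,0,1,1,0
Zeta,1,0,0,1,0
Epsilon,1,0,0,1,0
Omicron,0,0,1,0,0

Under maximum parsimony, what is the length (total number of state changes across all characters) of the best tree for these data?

Character polarity is set by the outgroup: the derived state is whichever differs from the outgroup's state, so for III the derived state is '0', and for the remaining characters it is '1'.
I: derived state '1' in Delta, Epsilon, and Zeta only — synapomorphy for {Delta, Epsilon, Zeta}.
II (derived state '1') is unique to Eta (autapomorphy; uninformative for grouping).
III: derived state '0' in Epsilon and Zeta only — synapomorphy for {Epsilon, Zeta}.
IV: derived state '1' in Beta, Delta, Epsilon, Eta, and Zeta only — synapomorphy for {Beta, Delta, Epsilon, Eta, Zeta}.
V (derived state '1') is shared by Beta and Eta — a synapomorphy uniting that clade.
Most parsimonious ingroup topology: (((Delta,(Epsilon,Zeta)),(Eta,Beta)),Alpha).
Changes per character on this tree: I: 1; II: 1; III: 1; IV: 1; V: 1.
Total = 5.

5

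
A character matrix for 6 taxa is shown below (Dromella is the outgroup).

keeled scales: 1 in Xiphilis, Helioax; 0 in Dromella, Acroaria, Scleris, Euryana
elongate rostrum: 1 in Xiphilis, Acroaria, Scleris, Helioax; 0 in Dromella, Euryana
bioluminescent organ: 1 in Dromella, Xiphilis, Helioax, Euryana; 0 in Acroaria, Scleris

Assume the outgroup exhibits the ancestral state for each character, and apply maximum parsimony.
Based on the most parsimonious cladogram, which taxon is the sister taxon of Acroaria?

Scleris

Character polarity is set by the outgroup: the derived state is whichever differs from the outgroup's state, so for bioluminescent organ the derived state is '0', and for the remaining characters it is '1'.
Only Helioax and Xiphilis show the derived state '1' for keeled scales, supporting them as a clade.
elongate rostrum (derived state '1') is shared by Acroaria, Helioax, Scleris, and Xiphilis — a synapomorphy uniting that clade.
bioluminescent organ (derived state '0') is shared by Acroaria and Scleris — a synapomorphy uniting that clade.
Most parsimonious ingroup topology: (((Xiphilis,Helioax),(Acroaria,Scleris)),Euryana).
Acroaria and Scleris form a cherry on this tree, so they are sister taxa.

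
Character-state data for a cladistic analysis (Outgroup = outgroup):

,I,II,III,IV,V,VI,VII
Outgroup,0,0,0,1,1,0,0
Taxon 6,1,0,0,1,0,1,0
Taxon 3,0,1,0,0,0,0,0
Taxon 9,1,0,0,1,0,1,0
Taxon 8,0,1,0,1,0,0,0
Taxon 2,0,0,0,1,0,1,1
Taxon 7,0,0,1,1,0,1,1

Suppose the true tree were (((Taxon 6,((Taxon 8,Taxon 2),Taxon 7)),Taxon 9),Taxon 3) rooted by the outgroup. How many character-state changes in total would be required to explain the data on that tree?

11

Map each character onto (((Taxon 6,((Taxon 8,Taxon 2),Taxon 7)),Taxon 9),Taxon 3) (rooted by Outgroup) and count the minimum state changes it requires (Fitch parsimony):
I: 2; II: 2; III: 1; IV: 1; V: 1; VI: 2; VII: 2.
Total tree length = 11.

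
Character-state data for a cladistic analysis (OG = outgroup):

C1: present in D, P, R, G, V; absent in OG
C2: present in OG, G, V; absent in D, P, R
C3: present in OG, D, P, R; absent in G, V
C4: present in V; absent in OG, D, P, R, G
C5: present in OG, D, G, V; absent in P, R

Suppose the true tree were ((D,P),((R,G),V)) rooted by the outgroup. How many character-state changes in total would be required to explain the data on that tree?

Map each character onto ((D,P),((R,G),V)) (rooted by OG) and count the minimum state changes it requires (Fitch parsimony):
C1: 1; C2: 2; C3: 2; C4: 1; C5: 2.
Total tree length = 8.

8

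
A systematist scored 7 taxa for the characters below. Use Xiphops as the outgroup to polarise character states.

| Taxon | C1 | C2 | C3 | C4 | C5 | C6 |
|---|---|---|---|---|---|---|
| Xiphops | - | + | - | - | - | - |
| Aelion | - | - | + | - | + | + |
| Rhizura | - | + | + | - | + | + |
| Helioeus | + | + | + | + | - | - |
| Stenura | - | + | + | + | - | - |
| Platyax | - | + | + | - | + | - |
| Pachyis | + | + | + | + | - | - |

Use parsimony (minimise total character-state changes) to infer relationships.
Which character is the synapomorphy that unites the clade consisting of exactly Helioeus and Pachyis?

C1

Character polarity is set by the outgroup: the derived state is whichever differs from the outgroup's state, so for C2 the derived state is '-', and for the remaining characters it is '+'.
C1 (derived state '+') is shared by Helioeus and Pachyis — a synapomorphy uniting that clade.
C2 (derived state '-') is unique to Aelion (autapomorphy; uninformative for grouping).
C3 (derived state '+') is shared by all ingroup taxa — unites the whole ingroup.
C4 (derived state '+') is shared by Helioeus, Pachyis, and Stenura — a synapomorphy uniting that clade.
C5: derived state '+' in Aelion, Platyax, and Rhizura only — synapomorphy for {Aelion, Platyax, Rhizura}.
C6: derived state '+' in Aelion and Rhizura only — synapomorphy for {Aelion, Rhizura}.
Most parsimonious ingroup topology: (((Aelion,Rhizura),Platyax),((Helioeus,Pachyis),Stenura)).
The clade {Helioeus, Pachyis} is supported by C1: its derived state '+' occurs in exactly those taxa and in no other taxon (including the outgroup).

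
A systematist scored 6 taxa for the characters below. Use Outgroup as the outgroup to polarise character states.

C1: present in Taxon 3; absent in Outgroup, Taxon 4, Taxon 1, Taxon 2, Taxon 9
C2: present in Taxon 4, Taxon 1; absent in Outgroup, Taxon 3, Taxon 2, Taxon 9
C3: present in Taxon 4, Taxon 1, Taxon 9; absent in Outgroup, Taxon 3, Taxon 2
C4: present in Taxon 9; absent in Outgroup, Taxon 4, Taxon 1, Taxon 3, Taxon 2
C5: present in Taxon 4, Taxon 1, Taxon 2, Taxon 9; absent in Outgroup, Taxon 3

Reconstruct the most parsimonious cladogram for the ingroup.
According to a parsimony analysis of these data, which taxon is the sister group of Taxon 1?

Taxon 4

The outgroup has state 'absent' for every character, so 'present' is the derived state throughout.
C1 (derived state 'present') is unique to Taxon 3 (autapomorphy; uninformative for grouping).
C2: derived state 'present' in Taxon 1 and Taxon 4 only — synapomorphy for {Taxon 1, Taxon 4}.
C3: derived state 'present' in Taxon 1, Taxon 4, and Taxon 9 only — synapomorphy for {Taxon 1, Taxon 4, Taxon 9}.
C4 (derived state 'present') is unique to Taxon 9 (autapomorphy; uninformative for grouping).
C5: derived state 'present' in Taxon 1, Taxon 2, Taxon 4, and Taxon 9 only — synapomorphy for {Taxon 1, Taxon 2, Taxon 4, Taxon 9}.
Most parsimonious ingroup topology: ((((Taxon 4,Taxon 1),Taxon 9),Taxon 2),Taxon 3).
Taxon 1 and Taxon 4 form a cherry on this tree, so they are sister taxa.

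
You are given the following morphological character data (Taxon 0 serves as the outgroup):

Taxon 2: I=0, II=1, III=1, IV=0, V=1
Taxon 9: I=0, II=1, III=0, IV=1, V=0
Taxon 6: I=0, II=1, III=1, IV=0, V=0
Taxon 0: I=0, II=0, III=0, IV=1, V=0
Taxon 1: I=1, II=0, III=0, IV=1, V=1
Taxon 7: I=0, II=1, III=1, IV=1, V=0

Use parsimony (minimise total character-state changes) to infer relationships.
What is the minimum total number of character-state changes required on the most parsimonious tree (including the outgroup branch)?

Character polarity is set by the outgroup: the derived state is whichever differs from the outgroup's state, so for IV the derived state is '0', and for the remaining characters it is '1'.
I (derived state '1') is unique to Taxon 1 (autapomorphy; uninformative for grouping).
Only Taxon 2, Taxon 6, Taxon 7, and Taxon 9 show the derived state '1' for II, supporting them as a clade.
III: derived state '1' in Taxon 2, Taxon 6, and Taxon 7 only — synapomorphy for {Taxon 2, Taxon 6, Taxon 7}.
IV (derived state '0') is shared by Taxon 2 and Taxon 6 — a synapomorphy uniting that clade.
V groups Taxon 1 and Taxon 2, which is incompatible with the clades supported by the remaining characters; treating it as convergent (homoplasy) costs fewer steps than any alternative tree.
Most parsimonious ingroup topology: ((((Taxon 2,Taxon 6),Taxon 7),Taxon 9),Taxon 1).
Changes per character on this tree: I: 1; II: 1; III: 1; IV: 1; V: 2.
Total = 6.

6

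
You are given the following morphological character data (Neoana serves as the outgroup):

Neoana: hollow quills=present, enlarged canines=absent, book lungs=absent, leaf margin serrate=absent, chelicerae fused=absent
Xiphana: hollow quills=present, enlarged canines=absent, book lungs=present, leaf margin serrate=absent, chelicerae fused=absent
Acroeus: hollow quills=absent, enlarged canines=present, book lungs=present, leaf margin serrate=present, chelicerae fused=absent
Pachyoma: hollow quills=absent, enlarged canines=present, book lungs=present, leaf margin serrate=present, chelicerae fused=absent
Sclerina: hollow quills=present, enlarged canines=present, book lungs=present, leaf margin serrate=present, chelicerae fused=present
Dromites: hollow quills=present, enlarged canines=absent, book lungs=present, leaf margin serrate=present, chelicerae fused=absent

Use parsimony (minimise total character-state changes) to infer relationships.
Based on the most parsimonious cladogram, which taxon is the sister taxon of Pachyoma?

Character polarity is set by the outgroup: the derived state is whichever differs from the outgroup's state, so for hollow quills the derived state is 'absent', and for the remaining characters it is 'present'.
Only Acroeus and Pachyoma show the derived state 'absent' for hollow quills, supporting them as a clade.
Only Acroeus, Pachyoma, and Sclerina show the derived state 'present' for enlarged canines, supporting them as a clade.
book lungs (derived state 'present') is shared by all ingroup taxa — unites the whole ingroup.
leaf margin serrate: derived state 'present' in Acroeus, Dromites, Pachyoma, and Sclerina only — synapomorphy for {Acroeus, Dromites, Pachyoma, Sclerina}.
chelicerae fused (derived state 'present') is unique to Sclerina (autapomorphy; uninformative for grouping).
Most parsimonious ingroup topology: ((((Acroeus,Pachyoma),Sclerina),Dromites),Xiphana).
Pachyoma and Acroeus form a cherry on this tree, so they are sister taxa.

Acroeus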